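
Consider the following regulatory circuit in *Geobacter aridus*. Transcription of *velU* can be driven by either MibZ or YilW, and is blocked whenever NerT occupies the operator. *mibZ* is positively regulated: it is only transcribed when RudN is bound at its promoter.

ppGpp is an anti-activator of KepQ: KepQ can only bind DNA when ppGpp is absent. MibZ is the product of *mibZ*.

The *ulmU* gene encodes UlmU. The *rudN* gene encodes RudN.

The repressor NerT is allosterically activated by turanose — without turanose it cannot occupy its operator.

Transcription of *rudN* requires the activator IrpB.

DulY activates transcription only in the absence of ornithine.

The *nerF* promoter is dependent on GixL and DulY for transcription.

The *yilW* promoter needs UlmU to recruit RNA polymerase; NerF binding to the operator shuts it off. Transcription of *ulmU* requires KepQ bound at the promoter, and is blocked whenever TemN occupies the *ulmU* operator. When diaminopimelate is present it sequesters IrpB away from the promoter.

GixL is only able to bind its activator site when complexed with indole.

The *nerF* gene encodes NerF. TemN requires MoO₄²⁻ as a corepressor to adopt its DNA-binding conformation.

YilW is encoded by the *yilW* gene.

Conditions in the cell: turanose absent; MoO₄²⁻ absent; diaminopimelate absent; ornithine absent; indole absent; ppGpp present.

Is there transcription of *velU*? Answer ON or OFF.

Turanose is absent, so NerT is inactive.
Diaminopimelate is absent, so IrpB is active.
No repressor is bound and IrpB is active, so *rudN* is transcribed.
So RudN is produced and active.
No repressor is bound and RudN is active, so *mibZ* is transcribed.
So MibZ is produced and active.
ppGpp is present, so KepQ is inactive.
MoO₄²⁻ is absent, so TemN is inactive.
Required activator KepQ is absent, so *ulmU* is not transcribed.
So UlmU is not produced.
Indole is absent, so GixL is inactive.
Ornithine is absent, so DulY is active.
Required activator GixL is absent, so *nerF* is not transcribed.
So NerF is not produced.
Required activator UlmU is absent, so *yilW* is not transcribed.
So YilW is not produced.
Activator MibZ is present, so *velU* is transcribed.

ON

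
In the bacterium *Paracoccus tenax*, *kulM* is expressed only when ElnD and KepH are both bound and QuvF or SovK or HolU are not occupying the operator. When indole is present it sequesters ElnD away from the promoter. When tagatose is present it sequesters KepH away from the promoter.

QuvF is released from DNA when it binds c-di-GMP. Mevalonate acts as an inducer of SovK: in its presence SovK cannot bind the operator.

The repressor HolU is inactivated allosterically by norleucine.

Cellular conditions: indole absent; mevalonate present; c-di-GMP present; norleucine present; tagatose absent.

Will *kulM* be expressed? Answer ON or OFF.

Indole is absent, so ElnD is active.
Tagatose is absent, so KepH is active.
c-di-GMP is present, so QuvF is inactive.
Mevalonate is present, so SovK is inactive.
Norleucine is present, so HolU is inactive.
No repressor is bound and ElnD and KepH are active, so *kulM* is transcribed.

ON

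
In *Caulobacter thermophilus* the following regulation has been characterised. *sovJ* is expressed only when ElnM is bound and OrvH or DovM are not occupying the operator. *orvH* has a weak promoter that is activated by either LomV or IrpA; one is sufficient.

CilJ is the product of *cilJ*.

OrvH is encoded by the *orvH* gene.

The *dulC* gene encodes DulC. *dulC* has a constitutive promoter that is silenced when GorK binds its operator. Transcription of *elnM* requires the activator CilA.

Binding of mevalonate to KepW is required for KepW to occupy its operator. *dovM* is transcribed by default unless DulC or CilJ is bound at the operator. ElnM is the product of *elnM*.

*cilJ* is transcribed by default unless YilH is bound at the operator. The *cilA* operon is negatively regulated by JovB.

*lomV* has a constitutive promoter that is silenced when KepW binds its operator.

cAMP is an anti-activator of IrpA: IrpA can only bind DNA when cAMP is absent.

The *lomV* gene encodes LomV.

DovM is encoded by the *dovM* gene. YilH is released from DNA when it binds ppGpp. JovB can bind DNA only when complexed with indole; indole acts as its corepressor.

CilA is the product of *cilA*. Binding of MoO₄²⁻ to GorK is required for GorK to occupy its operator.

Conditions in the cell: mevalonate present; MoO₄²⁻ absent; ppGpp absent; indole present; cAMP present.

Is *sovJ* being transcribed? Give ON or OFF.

Mevalonate is present, so KepW is active.
With repressor KepW bound, *lomV* is not transcribed.
So LomV is not produced.
cAMP is present, so IrpA is inactive.
No activator is available at the *orvH* promoter, so *orvH* is not transcribed.
So OrvH is not produced.
Indole is present, so JovB is active.
With repressor JovB bound, *cilA* is not transcribed.
So CilA is not produced.
Required activator CilA is absent, so *elnM* is not transcribed.
So ElnM is not produced.
MoO₄²⁻ is absent, so GorK is inactive.
With no repressor bound, *dulC* is transcribed.
So DulC is produced and active.
ppGpp is absent, so YilH is active.
With repressor YilH bound, *cilJ* is not transcribed.
So CilJ is not produced.
With repressor DulC bound, *dovM* is not transcribed.
So DovM is not produced.
Required activator ElnM is absent, so *sovJ* is not transcribed.

OFF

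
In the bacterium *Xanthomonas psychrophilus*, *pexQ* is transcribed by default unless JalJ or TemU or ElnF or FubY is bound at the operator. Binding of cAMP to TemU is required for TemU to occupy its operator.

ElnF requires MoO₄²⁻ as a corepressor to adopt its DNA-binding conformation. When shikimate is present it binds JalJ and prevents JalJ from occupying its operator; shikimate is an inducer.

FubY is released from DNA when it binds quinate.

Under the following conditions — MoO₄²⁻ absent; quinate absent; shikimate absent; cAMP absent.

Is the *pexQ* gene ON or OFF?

OFF

Shikimate is absent, so JalJ is active.
cAMP is absent, so TemU is inactive.
MoO₄²⁻ is absent, so ElnF is inactive.
Quinate is absent, so FubY is active.
With repressor JalJ bound, *pexQ* is not transcribed.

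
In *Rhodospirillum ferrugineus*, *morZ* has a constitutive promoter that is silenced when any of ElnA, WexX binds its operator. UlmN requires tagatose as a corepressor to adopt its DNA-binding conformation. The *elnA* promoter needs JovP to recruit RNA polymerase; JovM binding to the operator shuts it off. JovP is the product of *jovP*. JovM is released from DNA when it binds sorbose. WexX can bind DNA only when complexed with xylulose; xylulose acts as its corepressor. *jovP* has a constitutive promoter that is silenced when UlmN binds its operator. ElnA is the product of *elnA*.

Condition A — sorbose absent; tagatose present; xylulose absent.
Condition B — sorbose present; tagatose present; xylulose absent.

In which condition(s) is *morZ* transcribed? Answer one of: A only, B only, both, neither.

both

Condition A:
Sorbose is absent, so JovM is active.
Tagatose is present, so UlmN is active.
With repressor UlmN bound, *jovP* is not transcribed.
So JovP is not produced.
With repressor JovM bound, *elnA* is not transcribed.
So ElnA is not produced.
Xylulose is absent, so WexX is inactive.
With no repressor bound, *morZ* is transcribed.
→ *morZ* is ON in A.
Condition B:
Sorbose is present, so JovM is inactive.
Tagatose is present, so UlmN is active.
With repressor UlmN bound, *jovP* is not transcribed.
So JovP is not produced.
Required activator JovP is absent, so *elnA* is not transcribed.
So ElnA is not produced.
Xylulose is absent, so WexX is inactive.
With no repressor bound, *morZ* is transcribed.
→ *morZ* is ON in B.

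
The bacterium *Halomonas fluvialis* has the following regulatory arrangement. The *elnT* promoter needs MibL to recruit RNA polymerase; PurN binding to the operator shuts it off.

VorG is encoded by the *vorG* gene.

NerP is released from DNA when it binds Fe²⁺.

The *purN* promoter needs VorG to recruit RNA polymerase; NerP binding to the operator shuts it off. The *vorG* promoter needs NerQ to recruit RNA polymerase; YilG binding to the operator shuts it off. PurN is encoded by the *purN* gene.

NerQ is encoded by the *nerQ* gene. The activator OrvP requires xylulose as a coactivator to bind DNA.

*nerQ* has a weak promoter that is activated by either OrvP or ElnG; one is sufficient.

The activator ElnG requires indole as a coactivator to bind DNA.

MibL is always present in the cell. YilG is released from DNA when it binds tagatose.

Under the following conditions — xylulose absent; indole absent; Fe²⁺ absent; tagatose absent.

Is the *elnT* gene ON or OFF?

Xylulose is absent, so OrvP is inactive.
Indole is absent, so ElnG is inactive.
No activator is available at the *nerQ* promoter, so *nerQ* is not transcribed.
So NerQ is not produced.
Tagatose is absent, so YilG is active.
With repressor YilG bound, *vorG* is not transcribed.
So VorG is not produced.
Fe²⁺ is absent, so NerP is active.
With repressor NerP bound, *purN* is not transcribed.
So PurN is not produced.
MibL is produced constitutively and is active.
No repressor is bound and MibL is active, so *elnT* is transcribed.

ON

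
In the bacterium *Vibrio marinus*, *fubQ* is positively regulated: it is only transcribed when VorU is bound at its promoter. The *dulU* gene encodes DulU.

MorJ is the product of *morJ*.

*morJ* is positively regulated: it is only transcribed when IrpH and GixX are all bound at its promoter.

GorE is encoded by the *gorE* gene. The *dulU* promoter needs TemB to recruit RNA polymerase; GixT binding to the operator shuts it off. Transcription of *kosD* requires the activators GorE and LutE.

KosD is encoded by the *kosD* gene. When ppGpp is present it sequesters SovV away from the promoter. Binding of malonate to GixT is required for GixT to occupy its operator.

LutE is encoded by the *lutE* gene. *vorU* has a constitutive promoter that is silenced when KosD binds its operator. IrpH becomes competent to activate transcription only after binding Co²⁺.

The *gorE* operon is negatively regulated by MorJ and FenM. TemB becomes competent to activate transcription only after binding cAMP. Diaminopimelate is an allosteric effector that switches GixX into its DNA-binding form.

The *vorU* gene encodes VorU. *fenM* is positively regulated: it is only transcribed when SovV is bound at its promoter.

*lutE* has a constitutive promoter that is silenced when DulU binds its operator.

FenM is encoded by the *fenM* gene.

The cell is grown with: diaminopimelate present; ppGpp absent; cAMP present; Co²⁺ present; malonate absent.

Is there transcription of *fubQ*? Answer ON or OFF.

ON

Co²⁺ is present, so IrpH is active.
Diaminopimelate is present, so GixX is active.
No repressor is bound and IrpH and GixX are active, so *morJ* is transcribed.
So MorJ is produced and active.
ppGpp is absent, so SovV is active.
No repressor is bound and SovV is active, so *fenM* is transcribed.
So FenM is produced and active.
With repressor MorJ bound, *gorE* is not transcribed.
So GorE is not produced.
cAMP is present, so TemB is active.
Malonate is absent, so GixT is inactive.
No repressor is bound and TemB is active, so *dulU* is transcribed.
So DulU is produced and active.
With repressor DulU bound, *lutE* is not transcribed.
So LutE is not produced.
Required activator GorE is absent, so *kosD* is not transcribed.
So KosD is not produced.
With no repressor bound, *vorU* is transcribed.
So VorU is produced and active.
No repressor is bound and VorU is active, so *fubQ* is transcribed.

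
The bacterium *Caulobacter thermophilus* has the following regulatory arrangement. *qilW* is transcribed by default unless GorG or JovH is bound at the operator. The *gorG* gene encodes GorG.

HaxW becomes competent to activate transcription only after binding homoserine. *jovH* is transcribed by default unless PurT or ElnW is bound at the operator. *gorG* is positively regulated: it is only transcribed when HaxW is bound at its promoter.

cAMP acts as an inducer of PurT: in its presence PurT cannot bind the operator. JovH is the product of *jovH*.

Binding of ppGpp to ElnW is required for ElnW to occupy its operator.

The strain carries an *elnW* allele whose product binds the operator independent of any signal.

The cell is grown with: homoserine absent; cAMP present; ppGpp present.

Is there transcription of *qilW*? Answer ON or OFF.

Homoserine is absent, so HaxW is inactive.
Required activator HaxW is absent, so *gorG* is not transcribed.
So GorG is not produced.
cAMP is present, so PurT is inactive.
ElnW is constitutively active in this strain.
With repressor ElnW bound, *jovH* is not transcribed.
So JovH is not produced.
With no repressor bound, *qilW* is transcribed.

ON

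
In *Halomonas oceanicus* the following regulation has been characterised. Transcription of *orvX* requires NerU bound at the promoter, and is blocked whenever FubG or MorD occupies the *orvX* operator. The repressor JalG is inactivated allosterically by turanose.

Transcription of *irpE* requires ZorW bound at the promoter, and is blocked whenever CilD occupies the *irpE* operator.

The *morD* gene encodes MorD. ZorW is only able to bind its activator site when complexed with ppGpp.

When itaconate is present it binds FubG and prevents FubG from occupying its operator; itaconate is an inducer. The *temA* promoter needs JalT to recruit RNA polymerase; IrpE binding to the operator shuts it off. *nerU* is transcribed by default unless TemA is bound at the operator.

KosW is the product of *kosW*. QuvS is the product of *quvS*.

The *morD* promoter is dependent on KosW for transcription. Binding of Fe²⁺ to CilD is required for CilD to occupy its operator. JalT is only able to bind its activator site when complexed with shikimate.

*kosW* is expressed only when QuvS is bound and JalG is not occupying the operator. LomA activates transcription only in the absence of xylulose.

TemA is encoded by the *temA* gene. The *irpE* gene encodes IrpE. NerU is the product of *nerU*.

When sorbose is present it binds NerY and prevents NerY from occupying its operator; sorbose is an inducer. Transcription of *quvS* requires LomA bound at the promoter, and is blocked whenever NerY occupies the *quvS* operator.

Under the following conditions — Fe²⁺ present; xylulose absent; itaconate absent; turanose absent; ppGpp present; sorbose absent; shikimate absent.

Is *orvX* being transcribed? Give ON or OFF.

Itaconate is absent, so FubG is active.
Turanose is absent, so JalG is active.
Xylulose is absent, so LomA is active.
Sorbose is absent, so NerY is active.
With repressor NerY bound, *quvS* is not transcribed.
So QuvS is not produced.
With repressor JalG bound, *kosW* is not transcribed.
So KosW is not produced.
Required activator KosW is absent, so *morD* is not transcribed.
So MorD is not produced.
Fe²⁺ is present, so CilD is active.
ppGpp is present, so ZorW is active.
With repressor CilD bound, *irpE* is not transcribed.
So IrpE is not produced.
Shikimate is absent, so JalT is inactive.
Required activator JalT is absent, so *temA* is not transcribed.
So TemA is not produced.
With no repressor bound, *nerU* is transcribed.
So NerU is produced and active.
With repressor FubG bound, *orvX* is not transcribed.

OFF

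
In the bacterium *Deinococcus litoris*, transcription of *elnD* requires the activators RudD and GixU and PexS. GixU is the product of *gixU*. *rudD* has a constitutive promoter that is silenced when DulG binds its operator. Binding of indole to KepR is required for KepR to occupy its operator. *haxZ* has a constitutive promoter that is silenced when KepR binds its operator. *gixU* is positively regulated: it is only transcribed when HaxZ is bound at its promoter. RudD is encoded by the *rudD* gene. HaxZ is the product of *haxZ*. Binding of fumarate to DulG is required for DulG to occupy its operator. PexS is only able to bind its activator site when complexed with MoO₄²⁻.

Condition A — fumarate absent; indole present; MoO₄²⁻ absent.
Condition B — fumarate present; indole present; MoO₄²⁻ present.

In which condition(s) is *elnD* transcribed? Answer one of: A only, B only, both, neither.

Condition A:
Fumarate is absent, so DulG is inactive.
With no repressor bound, *rudD* is transcribed.
So RudD is produced and active.
Indole is present, so KepR is active.
With repressor KepR bound, *haxZ* is not transcribed.
So HaxZ is not produced.
Required activator HaxZ is absent, so *gixU* is not transcribed.
So GixU is not produced.
MoO₄²⁻ is absent, so PexS is inactive.
Required activator GixU is absent, so *elnD* is not transcribed.
→ *elnD* is OFF in A.
Condition B:
Fumarate is present, so DulG is active.
With repressor DulG bound, *rudD* is not transcribed.
So RudD is not produced.
Indole is present, so KepR is active.
With repressor KepR bound, *haxZ* is not transcribed.
So HaxZ is not produced.
Required activator HaxZ is absent, so *gixU* is not transcribed.
So GixU is not produced.
MoO₄²⁻ is present, so PexS is active.
Required activator RudD is absent, so *elnD* is not transcribed.
→ *elnD* is OFF in B.

neither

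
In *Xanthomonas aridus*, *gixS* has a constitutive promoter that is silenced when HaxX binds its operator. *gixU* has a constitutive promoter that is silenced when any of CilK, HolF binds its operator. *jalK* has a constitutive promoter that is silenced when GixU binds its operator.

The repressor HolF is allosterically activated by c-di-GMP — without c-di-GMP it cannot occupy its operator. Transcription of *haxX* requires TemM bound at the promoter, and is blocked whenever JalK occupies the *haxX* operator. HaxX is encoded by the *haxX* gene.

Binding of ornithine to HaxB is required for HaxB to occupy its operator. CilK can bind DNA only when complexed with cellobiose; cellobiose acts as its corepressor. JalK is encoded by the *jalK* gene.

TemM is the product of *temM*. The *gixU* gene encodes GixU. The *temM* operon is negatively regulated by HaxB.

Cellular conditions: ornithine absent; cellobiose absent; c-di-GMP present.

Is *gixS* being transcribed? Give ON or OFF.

ON

Cellobiose is absent, so CilK is inactive.
c-di-GMP is present, so HolF is active.
With repressor HolF bound, *gixU* is not transcribed.
So GixU is not produced.
With no repressor bound, *jalK* is transcribed.
So JalK is produced and active.
Ornithine is absent, so HaxB is inactive.
With no repressor bound, *temM* is transcribed.
So TemM is produced and active.
With repressor JalK bound, *haxX* is not transcribed.
So HaxX is not produced.
With no repressor bound, *gixS* is transcribed.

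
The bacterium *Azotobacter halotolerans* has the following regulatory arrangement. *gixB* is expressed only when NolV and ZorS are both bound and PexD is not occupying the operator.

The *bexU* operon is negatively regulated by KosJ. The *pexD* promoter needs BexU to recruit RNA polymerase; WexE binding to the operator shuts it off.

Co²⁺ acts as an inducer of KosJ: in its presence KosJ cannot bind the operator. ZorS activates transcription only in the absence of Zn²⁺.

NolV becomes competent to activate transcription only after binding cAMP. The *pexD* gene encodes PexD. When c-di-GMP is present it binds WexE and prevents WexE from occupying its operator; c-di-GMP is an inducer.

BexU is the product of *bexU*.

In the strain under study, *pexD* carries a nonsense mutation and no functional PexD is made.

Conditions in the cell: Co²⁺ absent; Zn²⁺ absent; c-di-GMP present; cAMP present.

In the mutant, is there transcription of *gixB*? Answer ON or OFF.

ON

PexD is non-functional in this strain, so it has no effect.
cAMP is present, so NolV is active.
Zn²⁺ is absent, so ZorS is active.
No repressor is bound and NolV and ZorS are active, so *gixB* is transcribed.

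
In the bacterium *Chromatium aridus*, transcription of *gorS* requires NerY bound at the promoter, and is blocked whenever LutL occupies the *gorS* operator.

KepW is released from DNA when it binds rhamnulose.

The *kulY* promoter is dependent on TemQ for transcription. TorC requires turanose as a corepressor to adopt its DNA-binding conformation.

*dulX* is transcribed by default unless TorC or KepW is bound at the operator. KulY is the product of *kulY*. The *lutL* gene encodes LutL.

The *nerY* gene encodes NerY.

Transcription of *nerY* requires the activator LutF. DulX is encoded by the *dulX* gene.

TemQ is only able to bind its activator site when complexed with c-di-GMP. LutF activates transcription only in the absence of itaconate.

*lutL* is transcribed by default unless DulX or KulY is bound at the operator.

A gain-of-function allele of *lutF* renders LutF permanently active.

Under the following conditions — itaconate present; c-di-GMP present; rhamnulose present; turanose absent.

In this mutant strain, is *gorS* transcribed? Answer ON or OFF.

LutF is constitutively active in this strain.
No repressor is bound and LutF is active, so *nerY* is transcribed.
So NerY is produced and active.
Turanose is absent, so TorC is inactive.
Rhamnulose is present, so KepW is inactive.
With no repressor bound, *dulX* is transcribed.
So DulX is produced and active.
c-di-GMP is present, so TemQ is active.
No repressor is bound and TemQ is active, so *kulY* is transcribed.
So KulY is produced and active.
With repressor DulX bound, *lutL* is not transcribed.
So LutL is not produced.
No repressor is bound and NerY is active, so *gorS* is transcribed.

ON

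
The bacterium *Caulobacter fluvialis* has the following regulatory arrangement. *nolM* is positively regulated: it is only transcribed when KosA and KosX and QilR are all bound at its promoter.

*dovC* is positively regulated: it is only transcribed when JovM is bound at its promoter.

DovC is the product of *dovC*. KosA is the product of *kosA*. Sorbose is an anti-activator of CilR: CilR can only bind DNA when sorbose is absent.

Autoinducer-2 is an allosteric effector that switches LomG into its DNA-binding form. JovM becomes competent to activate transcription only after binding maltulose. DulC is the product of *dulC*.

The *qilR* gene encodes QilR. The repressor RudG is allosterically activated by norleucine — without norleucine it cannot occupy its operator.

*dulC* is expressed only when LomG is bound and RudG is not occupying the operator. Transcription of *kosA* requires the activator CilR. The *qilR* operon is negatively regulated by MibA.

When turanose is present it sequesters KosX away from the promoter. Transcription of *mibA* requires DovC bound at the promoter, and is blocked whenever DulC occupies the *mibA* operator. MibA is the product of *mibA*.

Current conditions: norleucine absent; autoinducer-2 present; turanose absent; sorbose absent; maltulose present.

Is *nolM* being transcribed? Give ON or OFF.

ON

Sorbose is absent, so CilR is active.
No repressor is bound and CilR is active, so *kosA* is transcribed.
So KosA is produced and active.
Turanose is absent, so KosX is active.
Autoinducer-2 is present, so LomG is active.
Norleucine is absent, so RudG is inactive.
No repressor is bound and LomG is active, so *dulC* is transcribed.
So DulC is produced and active.
Maltulose is present, so JovM is active.
No repressor is bound and JovM is active, so *dovC* is transcribed.
So DovC is produced and active.
With repressor DulC bound, *mibA* is not transcribed.
So MibA is not produced.
With no repressor bound, *qilR* is transcribed.
So QilR is produced and active.
No repressor is bound and KosA and KosX and QilR are active, so *nolM* is transcribed.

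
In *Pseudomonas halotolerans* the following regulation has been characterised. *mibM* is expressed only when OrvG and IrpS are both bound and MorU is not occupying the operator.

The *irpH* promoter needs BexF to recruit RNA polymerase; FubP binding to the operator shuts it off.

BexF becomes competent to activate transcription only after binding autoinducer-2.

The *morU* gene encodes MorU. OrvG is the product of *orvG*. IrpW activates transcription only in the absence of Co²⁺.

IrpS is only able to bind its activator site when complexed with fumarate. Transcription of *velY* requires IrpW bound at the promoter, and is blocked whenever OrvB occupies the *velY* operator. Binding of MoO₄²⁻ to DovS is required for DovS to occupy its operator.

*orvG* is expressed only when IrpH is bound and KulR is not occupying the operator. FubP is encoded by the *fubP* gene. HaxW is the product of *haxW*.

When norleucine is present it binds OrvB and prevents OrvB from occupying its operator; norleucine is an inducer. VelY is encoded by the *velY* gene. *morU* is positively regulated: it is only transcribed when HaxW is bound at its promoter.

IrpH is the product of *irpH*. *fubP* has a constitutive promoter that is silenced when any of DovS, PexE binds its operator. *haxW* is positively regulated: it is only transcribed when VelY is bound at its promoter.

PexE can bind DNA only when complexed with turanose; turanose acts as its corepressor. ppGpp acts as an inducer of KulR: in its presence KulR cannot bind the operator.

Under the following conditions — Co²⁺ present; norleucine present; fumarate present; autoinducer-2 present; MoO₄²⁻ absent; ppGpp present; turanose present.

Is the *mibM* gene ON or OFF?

ppGpp is present, so KulR is inactive.
Autoinducer-2 is present, so BexF is active.
MoO₄²⁻ is absent, so DovS is inactive.
Turanose is present, so PexE is active.
With repressor PexE bound, *fubP* is not transcribed.
So FubP is not produced.
No repressor is bound and BexF is active, so *irpH* is transcribed.
So IrpH is produced and active.
No repressor is bound and IrpH is active, so *orvG* is transcribed.
So OrvG is produced and active.
Norleucine is present, so OrvB is inactive.
Co²⁺ is present, so IrpW is inactive.
Required activator IrpW is absent, so *velY* is not transcribed.
So VelY is not produced.
Required activator VelY is absent, so *haxW* is not transcribed.
So HaxW is not produced.
Required activator HaxW is absent, so *morU* is not transcribed.
So MorU is not produced.
Fumarate is present, so IrpS is active.
No repressor is bound and OrvG and IrpS are active, so *mibM* is transcribed.

ON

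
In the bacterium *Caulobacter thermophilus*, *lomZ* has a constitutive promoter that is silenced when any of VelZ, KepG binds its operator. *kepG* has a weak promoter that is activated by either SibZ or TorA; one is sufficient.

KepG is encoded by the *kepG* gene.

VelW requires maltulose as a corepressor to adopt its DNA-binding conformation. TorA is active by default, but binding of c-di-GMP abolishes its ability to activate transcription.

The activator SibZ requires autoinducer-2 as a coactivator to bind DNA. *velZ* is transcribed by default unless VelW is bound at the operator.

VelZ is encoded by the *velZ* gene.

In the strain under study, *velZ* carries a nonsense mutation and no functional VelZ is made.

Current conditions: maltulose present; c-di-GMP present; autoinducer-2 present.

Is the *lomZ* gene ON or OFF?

OFF

VelZ is non-functional in this strain, so it has no effect.
Autoinducer-2 is present, so SibZ is active.
c-di-GMP is present, so TorA is inactive.
Activator SibZ is present, so *kepG* is transcribed.
So KepG is produced and active.
With repressor KepG bound, *lomZ* is not transcribed.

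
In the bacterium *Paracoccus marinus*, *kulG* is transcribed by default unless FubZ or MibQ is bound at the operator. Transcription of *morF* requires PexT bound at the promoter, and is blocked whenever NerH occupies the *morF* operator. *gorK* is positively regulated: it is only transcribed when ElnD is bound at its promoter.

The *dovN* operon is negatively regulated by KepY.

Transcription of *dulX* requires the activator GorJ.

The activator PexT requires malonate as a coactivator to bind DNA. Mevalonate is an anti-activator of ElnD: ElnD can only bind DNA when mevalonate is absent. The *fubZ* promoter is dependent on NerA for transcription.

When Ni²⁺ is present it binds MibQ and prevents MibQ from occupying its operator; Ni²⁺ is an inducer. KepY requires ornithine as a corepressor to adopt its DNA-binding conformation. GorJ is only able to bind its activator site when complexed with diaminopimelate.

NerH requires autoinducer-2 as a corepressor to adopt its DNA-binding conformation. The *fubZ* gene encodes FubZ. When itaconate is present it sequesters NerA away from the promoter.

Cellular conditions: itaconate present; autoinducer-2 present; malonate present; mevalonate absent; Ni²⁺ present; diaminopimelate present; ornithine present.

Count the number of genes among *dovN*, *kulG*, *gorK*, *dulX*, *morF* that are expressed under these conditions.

3

Ornithine is present, so KepY is active.
With repressor KepY bound, *dovN* is not transcribed.
→ *dovN* is OFF.
Itaconate is present, so NerA is inactive.
Required activator NerA is absent, so *fubZ* is not transcribed.
So FubZ is not produced.
Ni²⁺ is present, so MibQ is inactive.
With no repressor bound, *kulG* is transcribed.
→ *kulG* is ON.
Mevalonate is absent, so ElnD is active.
No repressor is bound and ElnD is active, so *gorK* is transcribed.
→ *gorK* is ON.
Diaminopimelate is present, so GorJ is active.
No repressor is bound and GorJ is active, so *dulX* is transcribed.
→ *dulX* is ON.
Autoinducer-2 is present, so NerH is active.
Malonate is present, so PexT is active.
With repressor NerH bound, *morF* is not transcribed.
→ *morF* is OFF.
3 of the 5 genes are transcribed.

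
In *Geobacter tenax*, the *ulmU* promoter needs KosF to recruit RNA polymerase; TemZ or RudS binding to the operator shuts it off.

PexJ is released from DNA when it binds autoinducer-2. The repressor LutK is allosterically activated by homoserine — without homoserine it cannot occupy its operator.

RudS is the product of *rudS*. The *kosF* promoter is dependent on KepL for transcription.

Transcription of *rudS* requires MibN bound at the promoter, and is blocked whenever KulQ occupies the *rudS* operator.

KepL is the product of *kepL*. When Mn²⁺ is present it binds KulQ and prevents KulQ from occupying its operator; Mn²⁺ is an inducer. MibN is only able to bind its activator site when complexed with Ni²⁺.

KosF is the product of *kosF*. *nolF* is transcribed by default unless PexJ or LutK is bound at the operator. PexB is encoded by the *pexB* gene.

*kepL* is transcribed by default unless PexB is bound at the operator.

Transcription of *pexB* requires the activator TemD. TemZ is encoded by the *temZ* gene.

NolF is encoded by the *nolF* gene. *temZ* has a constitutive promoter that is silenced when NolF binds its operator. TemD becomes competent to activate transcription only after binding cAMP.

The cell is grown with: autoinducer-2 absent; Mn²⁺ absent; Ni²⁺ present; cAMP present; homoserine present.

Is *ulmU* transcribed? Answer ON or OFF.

OFF

cAMP is present, so TemD is active.
No repressor is bound and TemD is active, so *pexB* is transcribed.
So PexB is produced and active.
With repressor PexB bound, *kepL* is not transcribed.
So KepL is not produced.
Required activator KepL is absent, so *kosF* is not transcribed.
So KosF is not produced.
Autoinducer-2 is absent, so PexJ is active.
Homoserine is present, so LutK is active.
With repressor PexJ bound, *nolF* is not transcribed.
So NolF is not produced.
With no repressor bound, *temZ* is transcribed.
So TemZ is produced and active.
Ni²⁺ is present, so MibN is active.
Mn²⁺ is absent, so KulQ is active.
With repressor KulQ bound, *rudS* is not transcribed.
So RudS is not produced.
With repressor TemZ bound, *ulmU* is not transcribed.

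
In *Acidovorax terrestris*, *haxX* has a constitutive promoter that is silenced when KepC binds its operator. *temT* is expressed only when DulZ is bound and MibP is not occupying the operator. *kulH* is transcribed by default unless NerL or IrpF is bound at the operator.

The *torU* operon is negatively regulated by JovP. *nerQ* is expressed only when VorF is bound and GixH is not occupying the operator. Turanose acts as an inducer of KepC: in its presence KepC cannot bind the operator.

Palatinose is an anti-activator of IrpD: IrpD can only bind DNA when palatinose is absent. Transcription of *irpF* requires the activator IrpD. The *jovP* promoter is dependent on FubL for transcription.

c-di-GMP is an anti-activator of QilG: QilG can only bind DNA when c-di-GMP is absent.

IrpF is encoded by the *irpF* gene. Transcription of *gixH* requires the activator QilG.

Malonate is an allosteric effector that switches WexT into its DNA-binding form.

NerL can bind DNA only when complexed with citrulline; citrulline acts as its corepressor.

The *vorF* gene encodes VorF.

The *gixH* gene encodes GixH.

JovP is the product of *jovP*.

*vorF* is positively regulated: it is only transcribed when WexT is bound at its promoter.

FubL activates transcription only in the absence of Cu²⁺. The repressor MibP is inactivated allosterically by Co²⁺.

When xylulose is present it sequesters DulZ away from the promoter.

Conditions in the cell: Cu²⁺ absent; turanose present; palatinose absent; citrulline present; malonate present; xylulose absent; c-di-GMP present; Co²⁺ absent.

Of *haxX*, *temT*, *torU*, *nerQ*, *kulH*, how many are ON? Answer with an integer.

2

Turanose is present, so KepC is inactive.
With no repressor bound, *haxX* is transcribed.
→ *haxX* is ON.
Xylulose is absent, so DulZ is active.
Co²⁺ is absent, so MibP is active.
With repressor MibP bound, *temT* is not transcribed.
→ *temT* is OFF.
Cu²⁺ is absent, so FubL is active.
No repressor is bound and FubL is active, so *jovP* is transcribed.
So JovP is produced and active.
With repressor JovP bound, *torU* is not transcribed.
→ *torU* is OFF.
c-di-GMP is present, so QilG is inactive.
Required activator QilG is absent, so *gixH* is not transcribed.
So GixH is not produced.
Malonate is present, so WexT is active.
No repressor is bound and WexT is active, so *vorF* is transcribed.
So VorF is produced and active.
No repressor is bound and VorF is active, so *nerQ* is transcribed.
→ *nerQ* is ON.
Citrulline is present, so NerL is active.
Palatinose is absent, so IrpD is active.
No repressor is bound and IrpD is active, so *irpF* is transcribed.
So IrpF is produced and active.
With repressor NerL bound, *kulH* is not transcribed.
→ *kulH* is OFF.
2 of the 5 genes are transcribed.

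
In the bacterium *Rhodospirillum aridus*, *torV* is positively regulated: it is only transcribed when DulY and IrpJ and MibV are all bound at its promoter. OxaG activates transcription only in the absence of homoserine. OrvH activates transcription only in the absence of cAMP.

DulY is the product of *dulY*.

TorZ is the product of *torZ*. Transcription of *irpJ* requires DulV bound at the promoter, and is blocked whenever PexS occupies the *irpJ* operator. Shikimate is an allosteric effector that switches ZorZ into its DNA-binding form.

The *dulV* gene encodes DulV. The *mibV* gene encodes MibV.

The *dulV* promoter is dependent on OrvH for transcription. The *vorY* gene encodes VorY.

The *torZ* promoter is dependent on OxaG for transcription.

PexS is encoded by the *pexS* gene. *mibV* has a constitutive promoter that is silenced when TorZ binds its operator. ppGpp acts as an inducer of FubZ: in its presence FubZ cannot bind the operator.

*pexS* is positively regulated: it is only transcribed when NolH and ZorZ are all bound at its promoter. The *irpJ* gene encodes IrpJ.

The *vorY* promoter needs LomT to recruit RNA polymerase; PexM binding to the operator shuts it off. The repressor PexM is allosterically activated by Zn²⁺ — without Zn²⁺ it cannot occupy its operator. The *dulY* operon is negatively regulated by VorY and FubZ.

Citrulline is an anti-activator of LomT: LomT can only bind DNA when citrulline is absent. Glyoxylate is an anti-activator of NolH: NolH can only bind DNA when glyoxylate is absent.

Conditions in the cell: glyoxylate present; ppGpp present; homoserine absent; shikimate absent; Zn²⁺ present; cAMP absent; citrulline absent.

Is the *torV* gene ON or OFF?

OFF

Zn²⁺ is present, so PexM is active.
Citrulline is absent, so LomT is active.
With repressor PexM bound, *vorY* is not transcribed.
So VorY is not produced.
ppGpp is present, so FubZ is inactive.
With no repressor bound, *dulY* is transcribed.
So DulY is produced and active.
Glyoxylate is present, so NolH is inactive.
Shikimate is absent, so ZorZ is inactive.
Required activator NolH is absent, so *pexS* is not transcribed.
So PexS is not produced.
cAMP is absent, so OrvH is active.
No repressor is bound and OrvH is active, so *dulV* is transcribed.
So DulV is produced and active.
No repressor is bound and DulV is active, so *irpJ* is transcribed.
So IrpJ is produced and active.
Homoserine is absent, so OxaG is active.
No repressor is bound and OxaG is active, so *torZ* is transcribed.
So TorZ is produced and active.
With repressor TorZ bound, *mibV* is not transcribed.
So MibV is not produced.
Required activator MibV is absent, so *torV* is not transcribed.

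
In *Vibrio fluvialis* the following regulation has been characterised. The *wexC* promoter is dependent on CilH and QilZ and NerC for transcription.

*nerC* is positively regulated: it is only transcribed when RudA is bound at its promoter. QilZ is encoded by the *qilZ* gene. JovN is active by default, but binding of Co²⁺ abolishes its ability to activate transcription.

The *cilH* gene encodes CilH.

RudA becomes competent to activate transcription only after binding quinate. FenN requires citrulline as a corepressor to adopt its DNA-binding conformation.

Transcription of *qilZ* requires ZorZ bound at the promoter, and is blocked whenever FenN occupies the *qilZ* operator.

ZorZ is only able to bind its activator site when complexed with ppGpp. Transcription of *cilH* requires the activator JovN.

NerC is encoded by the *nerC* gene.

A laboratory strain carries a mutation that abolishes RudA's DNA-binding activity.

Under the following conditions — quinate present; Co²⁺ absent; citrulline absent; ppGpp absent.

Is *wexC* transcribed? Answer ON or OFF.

OFF

Co²⁺ is absent, so JovN is active.
No repressor is bound and JovN is active, so *cilH* is transcribed.
So CilH is produced and active.
ppGpp is absent, so ZorZ is inactive.
Citrulline is absent, so FenN is inactive.
Required activator ZorZ is absent, so *qilZ* is not transcribed.
So QilZ is not produced.
RudA is non-functional in this strain, so it has no effect.
Required activator RudA is absent, so *nerC* is not transcribed.
So NerC is not produced.
Required activator QilZ is absent, so *wexC* is not transcribed.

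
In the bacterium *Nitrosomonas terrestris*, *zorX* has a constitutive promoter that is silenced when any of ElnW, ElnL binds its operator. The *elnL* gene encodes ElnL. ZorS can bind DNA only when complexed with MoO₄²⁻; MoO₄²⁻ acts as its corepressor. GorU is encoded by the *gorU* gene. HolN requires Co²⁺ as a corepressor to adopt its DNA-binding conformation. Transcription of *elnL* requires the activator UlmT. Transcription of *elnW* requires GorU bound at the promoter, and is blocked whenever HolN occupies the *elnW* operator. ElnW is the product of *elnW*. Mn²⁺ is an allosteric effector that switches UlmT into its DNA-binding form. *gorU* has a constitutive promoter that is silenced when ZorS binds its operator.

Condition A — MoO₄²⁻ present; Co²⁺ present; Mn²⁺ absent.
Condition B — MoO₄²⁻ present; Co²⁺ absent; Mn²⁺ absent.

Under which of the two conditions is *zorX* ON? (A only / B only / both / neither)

both

Condition A:
MoO₄²⁻ is present, so ZorS is active.
With repressor ZorS bound, *gorU* is not transcribed.
So GorU is not produced.
Co²⁺ is present, so HolN is active.
With repressor HolN bound, *elnW* is not transcribed.
So ElnW is not produced.
Mn²⁺ is absent, so UlmT is inactive.
Required activator UlmT is absent, so *elnL* is not transcribed.
So ElnL is not produced.
With no repressor bound, *zorX* is transcribed.
→ *zorX* is ON in A.
Condition B:
MoO₄²⁻ is present, so ZorS is active.
With repressor ZorS bound, *gorU* is not transcribed.
So GorU is not produced.
Co²⁺ is absent, so HolN is inactive.
Required activator GorU is absent, so *elnW* is not transcribed.
So ElnW is not produced.
Mn²⁺ is absent, so UlmT is inactive.
Required activator UlmT is absent, so *elnL* is not transcribed.
So ElnL is not produced.
With no repressor bound, *zorX* is transcribed.
→ *zorX* is ON in B.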